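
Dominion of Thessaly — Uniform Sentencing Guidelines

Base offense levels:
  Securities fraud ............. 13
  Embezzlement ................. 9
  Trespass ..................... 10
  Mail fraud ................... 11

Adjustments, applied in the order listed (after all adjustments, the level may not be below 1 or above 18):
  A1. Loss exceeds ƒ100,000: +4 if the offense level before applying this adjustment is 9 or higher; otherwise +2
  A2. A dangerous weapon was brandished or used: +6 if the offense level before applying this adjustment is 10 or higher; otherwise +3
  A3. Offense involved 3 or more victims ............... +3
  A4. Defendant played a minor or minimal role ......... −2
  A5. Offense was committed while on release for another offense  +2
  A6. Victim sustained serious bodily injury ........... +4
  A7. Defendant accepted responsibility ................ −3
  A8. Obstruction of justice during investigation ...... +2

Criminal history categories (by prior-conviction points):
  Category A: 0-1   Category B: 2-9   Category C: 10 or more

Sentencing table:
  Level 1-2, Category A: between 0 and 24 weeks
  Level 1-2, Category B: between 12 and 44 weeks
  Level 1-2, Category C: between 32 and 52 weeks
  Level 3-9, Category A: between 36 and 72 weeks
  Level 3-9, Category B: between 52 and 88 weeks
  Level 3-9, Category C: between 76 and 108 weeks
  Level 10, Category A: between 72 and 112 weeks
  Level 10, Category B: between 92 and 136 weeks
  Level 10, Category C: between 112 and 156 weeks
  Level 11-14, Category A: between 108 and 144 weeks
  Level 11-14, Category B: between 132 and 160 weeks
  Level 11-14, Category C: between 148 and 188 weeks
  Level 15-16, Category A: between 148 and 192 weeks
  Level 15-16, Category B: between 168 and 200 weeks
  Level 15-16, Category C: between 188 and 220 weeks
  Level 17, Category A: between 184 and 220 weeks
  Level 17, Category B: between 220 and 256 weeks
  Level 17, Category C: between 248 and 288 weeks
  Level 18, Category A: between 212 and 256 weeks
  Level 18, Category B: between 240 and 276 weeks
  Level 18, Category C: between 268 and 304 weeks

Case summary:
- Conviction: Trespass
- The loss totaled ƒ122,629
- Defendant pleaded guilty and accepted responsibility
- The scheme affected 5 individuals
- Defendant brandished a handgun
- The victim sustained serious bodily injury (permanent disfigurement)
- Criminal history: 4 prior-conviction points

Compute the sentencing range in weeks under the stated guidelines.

Base offense level for trespass: 10.
A1 applies (level before this adjustment is 10 ≥ 9, so +4): 10 + 4 = 14.
A2 applies (level before this adjustment is 14 ≥ 10, so +6): 14 + 6 = 20.
A3 applies: 20 + 3 = 23.
A5 does not apply.
A6 applies: 23 + 4 = 27.
A7 applies: 27 − 3 = 24.
Level 24 exceeds the maximum of 18; capped at 18.
Final offense level: 18.
Criminal history: 4 prior points → Category B (2-9).
Level 18 falls in the 18 band.
Grid: Level 18 × Category B = 240-276 weeks.

240-276 weeks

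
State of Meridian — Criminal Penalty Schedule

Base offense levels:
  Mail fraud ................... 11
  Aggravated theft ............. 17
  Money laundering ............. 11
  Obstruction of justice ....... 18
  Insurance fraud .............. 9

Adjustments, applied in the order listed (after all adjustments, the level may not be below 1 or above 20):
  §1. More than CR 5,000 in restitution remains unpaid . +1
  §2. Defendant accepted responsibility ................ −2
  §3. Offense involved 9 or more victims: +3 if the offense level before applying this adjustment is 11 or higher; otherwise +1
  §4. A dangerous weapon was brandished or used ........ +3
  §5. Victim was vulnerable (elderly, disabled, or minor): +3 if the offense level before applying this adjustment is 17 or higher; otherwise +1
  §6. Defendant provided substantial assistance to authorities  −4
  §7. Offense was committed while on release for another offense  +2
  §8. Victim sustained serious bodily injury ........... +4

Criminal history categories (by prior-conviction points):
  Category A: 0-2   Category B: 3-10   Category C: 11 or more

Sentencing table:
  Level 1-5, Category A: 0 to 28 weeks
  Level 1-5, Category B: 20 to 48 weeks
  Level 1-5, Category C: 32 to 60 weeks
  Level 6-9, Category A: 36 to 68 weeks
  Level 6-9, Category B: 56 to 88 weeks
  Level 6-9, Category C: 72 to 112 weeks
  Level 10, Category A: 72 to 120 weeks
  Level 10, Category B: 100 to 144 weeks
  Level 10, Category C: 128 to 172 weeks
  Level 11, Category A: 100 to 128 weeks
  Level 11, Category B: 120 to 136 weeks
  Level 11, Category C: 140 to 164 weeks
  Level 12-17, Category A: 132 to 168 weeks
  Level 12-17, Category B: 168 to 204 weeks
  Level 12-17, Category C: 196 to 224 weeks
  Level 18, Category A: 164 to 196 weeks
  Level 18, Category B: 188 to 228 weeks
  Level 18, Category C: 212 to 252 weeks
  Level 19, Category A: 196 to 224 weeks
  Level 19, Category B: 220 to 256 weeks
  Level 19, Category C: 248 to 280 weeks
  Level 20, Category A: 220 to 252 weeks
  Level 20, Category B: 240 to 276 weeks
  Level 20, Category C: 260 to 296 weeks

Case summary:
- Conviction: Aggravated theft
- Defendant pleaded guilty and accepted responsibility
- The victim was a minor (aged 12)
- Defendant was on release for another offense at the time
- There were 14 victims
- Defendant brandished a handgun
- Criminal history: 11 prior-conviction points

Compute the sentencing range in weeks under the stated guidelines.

260-296 weeks

Base offense level for aggravated theft: 17.
§2 applies: 17 − 2 = 15.
§3 applies (level before this adjustment is 15 ≥ 11, so +3): 15 + 3 = 18.
§4 applies: 18 + 3 = 21.
§5 applies (level before this adjustment is 21 ≥ 17, so +3): 21 + 3 = 24.
§7 applies: 24 + 2 = 26.
§8 does not apply.
Level 26 exceeds the maximum of 20; capped at 20.
Final offense level: 20.
Criminal history: 11 prior points → Category C (11+).
Level 20 falls in the 20 band.
Grid: Level 20 × Category C = 260-296 weeks.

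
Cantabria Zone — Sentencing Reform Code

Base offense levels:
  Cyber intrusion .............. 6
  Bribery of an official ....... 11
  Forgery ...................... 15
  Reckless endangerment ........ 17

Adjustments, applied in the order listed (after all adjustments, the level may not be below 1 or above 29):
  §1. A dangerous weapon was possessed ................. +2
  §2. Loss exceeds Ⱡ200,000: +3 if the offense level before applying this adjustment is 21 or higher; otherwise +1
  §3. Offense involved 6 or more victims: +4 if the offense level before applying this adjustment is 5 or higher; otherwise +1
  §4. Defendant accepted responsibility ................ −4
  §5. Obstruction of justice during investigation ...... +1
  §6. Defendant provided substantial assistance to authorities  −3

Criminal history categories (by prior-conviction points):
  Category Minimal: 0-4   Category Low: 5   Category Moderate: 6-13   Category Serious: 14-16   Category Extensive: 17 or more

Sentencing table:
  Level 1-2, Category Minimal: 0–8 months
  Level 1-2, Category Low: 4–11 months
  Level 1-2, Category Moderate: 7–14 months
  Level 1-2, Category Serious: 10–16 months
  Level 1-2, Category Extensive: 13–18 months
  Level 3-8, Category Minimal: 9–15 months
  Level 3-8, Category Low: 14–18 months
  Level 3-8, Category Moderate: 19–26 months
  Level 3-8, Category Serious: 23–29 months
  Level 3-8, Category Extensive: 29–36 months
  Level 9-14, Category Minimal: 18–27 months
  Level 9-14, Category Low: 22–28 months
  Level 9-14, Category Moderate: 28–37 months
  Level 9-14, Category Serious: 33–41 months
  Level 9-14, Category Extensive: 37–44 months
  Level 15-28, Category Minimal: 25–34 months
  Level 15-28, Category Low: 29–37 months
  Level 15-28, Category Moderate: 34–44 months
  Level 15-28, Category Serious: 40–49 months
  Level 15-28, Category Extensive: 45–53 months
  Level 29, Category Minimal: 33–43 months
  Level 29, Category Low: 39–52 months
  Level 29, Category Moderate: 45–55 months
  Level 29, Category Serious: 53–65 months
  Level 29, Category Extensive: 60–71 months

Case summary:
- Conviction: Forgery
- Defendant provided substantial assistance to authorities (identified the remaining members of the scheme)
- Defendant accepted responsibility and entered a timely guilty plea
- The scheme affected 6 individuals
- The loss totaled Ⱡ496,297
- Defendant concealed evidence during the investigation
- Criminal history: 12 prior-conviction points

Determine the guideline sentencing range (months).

28-37 months

Base offense level for forgery: 15.
§1 does not apply.
§2 applies (level before this adjustment is 15 < 21, so +1): 15 + 1 = 16.
§3 applies (level before this adjustment is 16 ≥ 5, so +4): 16 + 4 = 20.
§4 applies: 20 − 4 = 16.
§5 applies: 16 + 1 = 17.
§6 applies: 17 − 3 = 14.
Final offense level: 14.
Criminal history: 12 prior points → Category Moderate (6-13).
Level 14 falls in the 9-14 band.
Grid: Level 9-14 × Category Moderate = 28-37 months.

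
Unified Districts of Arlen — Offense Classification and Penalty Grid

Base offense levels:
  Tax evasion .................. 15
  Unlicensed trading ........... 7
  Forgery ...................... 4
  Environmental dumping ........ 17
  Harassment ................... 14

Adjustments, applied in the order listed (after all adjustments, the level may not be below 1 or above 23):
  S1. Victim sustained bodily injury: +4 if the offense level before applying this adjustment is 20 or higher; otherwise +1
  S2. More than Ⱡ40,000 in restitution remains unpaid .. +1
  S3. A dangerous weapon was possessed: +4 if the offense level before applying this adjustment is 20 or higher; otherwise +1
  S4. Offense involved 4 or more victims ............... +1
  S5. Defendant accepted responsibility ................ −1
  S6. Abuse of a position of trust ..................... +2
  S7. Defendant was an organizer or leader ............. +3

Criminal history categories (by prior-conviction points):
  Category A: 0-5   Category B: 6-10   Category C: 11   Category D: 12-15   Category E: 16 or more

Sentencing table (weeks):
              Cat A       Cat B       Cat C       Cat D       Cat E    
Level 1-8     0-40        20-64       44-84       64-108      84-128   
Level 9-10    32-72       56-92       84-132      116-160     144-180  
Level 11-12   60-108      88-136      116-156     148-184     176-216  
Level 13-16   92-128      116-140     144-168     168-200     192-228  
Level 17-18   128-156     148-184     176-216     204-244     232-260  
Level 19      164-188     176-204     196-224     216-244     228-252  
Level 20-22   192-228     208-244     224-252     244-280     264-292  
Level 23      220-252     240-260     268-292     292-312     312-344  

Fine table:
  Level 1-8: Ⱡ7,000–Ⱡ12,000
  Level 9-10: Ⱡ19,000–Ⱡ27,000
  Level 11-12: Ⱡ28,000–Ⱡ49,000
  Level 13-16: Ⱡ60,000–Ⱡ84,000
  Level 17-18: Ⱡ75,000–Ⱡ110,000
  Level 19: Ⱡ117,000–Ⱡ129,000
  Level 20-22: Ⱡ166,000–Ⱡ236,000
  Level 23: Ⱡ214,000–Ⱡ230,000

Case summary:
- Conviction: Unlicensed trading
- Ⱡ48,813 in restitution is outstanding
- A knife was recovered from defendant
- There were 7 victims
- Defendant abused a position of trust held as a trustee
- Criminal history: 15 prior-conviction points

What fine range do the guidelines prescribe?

Ⱡ28,000–Ⱡ49,000

Base offense level for unlicensed trading: 7.
S1 does not apply.
S2 applies: 7 + 1 = 8.
S3 applies (level before this adjustment is 8 < 20, so +1): 8 + 1 = 9.
S4 applies: 9 + 1 = 10.
S6 applies: 10 + 2 = 12.
Final offense level: 12.
Level 12 falls in the 11-12 band.
Fine table: Level 11-12 → Ⱡ28,000–Ⱡ49,000.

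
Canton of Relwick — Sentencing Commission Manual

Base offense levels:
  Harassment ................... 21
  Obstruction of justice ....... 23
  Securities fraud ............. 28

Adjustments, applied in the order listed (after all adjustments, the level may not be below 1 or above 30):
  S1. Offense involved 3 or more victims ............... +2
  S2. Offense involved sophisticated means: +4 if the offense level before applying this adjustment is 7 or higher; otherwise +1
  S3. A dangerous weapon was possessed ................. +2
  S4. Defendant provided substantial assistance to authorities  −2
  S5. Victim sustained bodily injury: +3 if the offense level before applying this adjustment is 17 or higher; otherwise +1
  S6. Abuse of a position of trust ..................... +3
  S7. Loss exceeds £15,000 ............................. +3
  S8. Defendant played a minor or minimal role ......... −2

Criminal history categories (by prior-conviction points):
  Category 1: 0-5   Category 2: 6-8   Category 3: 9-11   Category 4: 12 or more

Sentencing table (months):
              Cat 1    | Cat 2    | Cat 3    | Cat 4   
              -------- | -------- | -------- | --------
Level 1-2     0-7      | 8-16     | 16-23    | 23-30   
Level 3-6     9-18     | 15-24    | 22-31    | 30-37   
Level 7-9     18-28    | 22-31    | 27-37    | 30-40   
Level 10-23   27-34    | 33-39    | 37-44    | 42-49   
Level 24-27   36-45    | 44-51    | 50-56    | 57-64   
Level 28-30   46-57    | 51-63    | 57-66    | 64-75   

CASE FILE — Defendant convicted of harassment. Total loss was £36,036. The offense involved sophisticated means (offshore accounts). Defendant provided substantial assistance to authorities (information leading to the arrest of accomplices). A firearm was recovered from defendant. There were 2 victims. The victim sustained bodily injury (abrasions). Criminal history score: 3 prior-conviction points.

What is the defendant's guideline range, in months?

Base offense level for harassment: 21.
S2 applies (level before this adjustment is 21 ≥ 7, so +4): 21 + 4 = 25.
S3 applies: 25 + 2 = 27.
S4 applies: 27 − 2 = 25.
S5 applies (level before this adjustment is 25 ≥ 17, so +3): 25 + 3 = 28.
S6 does not apply.
S7 applies: 28 + 3 = 31.
S8 does not apply.
Level 31 exceeds the maximum of 30; capped at 30.
Final offense level: 30.
Criminal history: 3 prior points → Category 1 (0-5).
Level 30 falls in the 28-30 band.
Grid: Level 28-30 × Category 1 = 46-57 months.

46-57 months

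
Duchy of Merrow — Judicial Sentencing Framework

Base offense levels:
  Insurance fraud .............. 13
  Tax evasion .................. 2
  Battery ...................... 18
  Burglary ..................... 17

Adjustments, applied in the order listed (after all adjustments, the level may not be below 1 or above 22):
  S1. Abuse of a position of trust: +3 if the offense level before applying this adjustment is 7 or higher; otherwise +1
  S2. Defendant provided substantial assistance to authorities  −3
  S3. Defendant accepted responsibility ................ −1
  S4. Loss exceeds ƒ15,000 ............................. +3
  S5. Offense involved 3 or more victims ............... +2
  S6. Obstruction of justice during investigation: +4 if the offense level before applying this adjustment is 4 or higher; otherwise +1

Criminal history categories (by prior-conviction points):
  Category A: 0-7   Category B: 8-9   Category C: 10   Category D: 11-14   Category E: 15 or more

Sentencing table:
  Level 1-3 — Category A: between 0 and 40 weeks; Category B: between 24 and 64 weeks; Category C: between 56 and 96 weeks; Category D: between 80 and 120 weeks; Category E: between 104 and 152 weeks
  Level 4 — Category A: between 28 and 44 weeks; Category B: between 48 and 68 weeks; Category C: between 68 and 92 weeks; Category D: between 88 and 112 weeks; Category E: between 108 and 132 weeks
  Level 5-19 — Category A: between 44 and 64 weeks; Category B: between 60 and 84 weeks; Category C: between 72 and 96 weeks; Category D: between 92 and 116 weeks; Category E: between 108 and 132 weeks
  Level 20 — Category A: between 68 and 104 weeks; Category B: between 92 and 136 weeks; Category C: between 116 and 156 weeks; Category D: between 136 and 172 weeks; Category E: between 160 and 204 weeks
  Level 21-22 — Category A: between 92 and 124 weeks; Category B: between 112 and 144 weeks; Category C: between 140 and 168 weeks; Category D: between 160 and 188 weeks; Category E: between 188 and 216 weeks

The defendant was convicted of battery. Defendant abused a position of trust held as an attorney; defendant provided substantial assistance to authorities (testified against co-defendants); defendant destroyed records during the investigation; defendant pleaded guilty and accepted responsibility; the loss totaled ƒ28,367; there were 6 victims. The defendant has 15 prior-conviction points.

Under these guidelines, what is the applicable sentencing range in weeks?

188-216 weeks

Base offense level for battery: 18.
S1 applies (level before this adjustment is 18 ≥ 7, so +3): 18 + 3 = 21.
S2 applies: 21 − 3 = 18.
S3 applies: 18 − 1 = 17.
S4 applies: 17 + 3 = 20.
S5 applies: 20 + 2 = 22.
S6 applies (level before this adjustment is 22 ≥ 4, so +4): 22 + 4 = 26.
Level 26 exceeds the maximum of 22; capped at 22.
Final offense level: 22.
Criminal history: 15 prior points → Category E (15+).
Level 22 falls in the 21-22 band.
Grid: Level 21-22 × Category E = 188-216 weeks.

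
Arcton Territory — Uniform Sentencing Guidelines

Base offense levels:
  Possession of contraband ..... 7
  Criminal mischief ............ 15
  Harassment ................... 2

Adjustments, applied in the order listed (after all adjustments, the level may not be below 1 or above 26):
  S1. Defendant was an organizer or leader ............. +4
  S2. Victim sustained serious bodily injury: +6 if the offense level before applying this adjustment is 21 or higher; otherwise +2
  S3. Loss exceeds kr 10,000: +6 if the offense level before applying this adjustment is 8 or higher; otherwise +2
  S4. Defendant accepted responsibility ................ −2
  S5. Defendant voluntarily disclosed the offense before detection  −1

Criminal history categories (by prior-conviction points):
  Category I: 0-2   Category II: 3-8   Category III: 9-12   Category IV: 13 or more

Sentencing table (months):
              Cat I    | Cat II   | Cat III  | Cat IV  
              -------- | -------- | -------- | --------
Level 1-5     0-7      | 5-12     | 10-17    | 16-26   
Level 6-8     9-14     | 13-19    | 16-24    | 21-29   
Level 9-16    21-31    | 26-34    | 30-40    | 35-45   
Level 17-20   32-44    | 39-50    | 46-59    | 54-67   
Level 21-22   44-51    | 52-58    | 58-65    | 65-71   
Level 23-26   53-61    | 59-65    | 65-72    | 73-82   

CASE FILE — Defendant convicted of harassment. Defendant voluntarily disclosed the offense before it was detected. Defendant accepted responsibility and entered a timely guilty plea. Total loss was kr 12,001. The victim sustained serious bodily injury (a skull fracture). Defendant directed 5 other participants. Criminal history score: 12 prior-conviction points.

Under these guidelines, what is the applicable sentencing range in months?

30-40 months

Base offense level for harassment: 2.
S1 applies: 2 + 4 = 6.
S2 applies (level before this adjustment is 6 < 21, so +2): 6 + 2 = 8.
S3 applies (level before this adjustment is 8 ≥ 8, so +6): 8 + 6 = 14.
S4 applies: 14 − 2 = 12.
S5 applies: 12 − 1 = 11.
Final offense level: 11.
Criminal history: 12 prior points → Category III (9-12).
Level 11 falls in the 9-16 band.
Grid: Level 9-16 × Category III = 30-40 months.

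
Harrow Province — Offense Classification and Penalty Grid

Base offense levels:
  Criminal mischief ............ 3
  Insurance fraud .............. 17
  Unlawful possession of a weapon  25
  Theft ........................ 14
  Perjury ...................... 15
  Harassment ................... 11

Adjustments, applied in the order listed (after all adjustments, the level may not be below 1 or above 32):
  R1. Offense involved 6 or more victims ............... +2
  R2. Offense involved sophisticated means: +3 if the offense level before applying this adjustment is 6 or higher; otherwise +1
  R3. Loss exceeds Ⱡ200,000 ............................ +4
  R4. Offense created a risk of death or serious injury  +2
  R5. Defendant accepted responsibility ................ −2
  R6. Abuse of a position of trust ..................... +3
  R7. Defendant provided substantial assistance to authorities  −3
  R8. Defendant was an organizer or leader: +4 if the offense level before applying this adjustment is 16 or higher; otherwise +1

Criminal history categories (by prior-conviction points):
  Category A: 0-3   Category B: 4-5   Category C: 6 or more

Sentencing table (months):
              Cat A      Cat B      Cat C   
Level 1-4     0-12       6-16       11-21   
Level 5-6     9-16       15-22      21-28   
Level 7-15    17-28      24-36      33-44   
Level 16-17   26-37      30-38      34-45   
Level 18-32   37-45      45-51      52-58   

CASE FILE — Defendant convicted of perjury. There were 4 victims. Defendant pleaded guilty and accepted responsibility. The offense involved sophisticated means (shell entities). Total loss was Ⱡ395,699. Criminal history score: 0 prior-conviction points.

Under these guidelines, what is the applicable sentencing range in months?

Base offense level for perjury: 15.
R2 applies (level before this adjustment is 15 ≥ 6, so +3): 15 + 3 = 18.
R3 applies: 18 + 4 = 22.
R5 applies: 22 − 2 = 20.
R7 does not apply.
R8 does not apply.
Final offense level: 20.
Criminal history: 0 prior points → Category A (0-3).
Level 20 falls in the 18-32 band.
Grid: Level 18-32 × Category A = 37-45 months.

37-45 months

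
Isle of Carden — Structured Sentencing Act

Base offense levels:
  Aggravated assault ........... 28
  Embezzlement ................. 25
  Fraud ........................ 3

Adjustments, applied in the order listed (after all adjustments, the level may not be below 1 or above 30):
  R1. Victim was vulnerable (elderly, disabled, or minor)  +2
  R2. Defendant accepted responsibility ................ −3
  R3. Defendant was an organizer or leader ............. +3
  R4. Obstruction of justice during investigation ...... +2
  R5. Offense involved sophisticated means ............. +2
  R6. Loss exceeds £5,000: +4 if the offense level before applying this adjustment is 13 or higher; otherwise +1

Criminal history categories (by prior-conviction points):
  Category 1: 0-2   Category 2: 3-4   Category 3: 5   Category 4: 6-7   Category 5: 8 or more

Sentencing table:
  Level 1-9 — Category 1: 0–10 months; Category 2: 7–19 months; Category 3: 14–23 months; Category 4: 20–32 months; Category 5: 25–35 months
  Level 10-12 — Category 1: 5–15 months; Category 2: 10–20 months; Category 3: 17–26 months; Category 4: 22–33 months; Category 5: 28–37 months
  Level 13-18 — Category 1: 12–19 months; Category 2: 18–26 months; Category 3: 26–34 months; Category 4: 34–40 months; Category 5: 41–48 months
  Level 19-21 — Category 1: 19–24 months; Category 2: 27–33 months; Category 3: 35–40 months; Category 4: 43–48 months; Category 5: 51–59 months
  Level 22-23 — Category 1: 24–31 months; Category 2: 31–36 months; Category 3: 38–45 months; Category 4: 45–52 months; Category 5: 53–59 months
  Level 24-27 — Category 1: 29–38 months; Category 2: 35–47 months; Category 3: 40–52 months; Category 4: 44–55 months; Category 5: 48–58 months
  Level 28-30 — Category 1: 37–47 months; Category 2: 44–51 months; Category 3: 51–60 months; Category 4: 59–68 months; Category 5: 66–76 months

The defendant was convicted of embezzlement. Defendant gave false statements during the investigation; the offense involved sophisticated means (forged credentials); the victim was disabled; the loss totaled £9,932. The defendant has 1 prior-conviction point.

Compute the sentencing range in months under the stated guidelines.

37-47 months

Base offense level for embezzlement: 25.
R1 applies: 25 + 2 = 27.
R2 does not apply.
R4 applies: 27 + 2 = 29.
R5 applies: 29 + 2 = 31.
R6 applies (level before this adjustment is 31 ≥ 13, so +4): 31 + 4 = 35.
Level 35 exceeds the maximum of 30; capped at 30.
Final offense level: 30.
Criminal history: 1 prior point → Category 1 (0-2).
Level 30 falls in the 28-30 band.
Grid: Level 28-30 × Category 1 = 37-47 months.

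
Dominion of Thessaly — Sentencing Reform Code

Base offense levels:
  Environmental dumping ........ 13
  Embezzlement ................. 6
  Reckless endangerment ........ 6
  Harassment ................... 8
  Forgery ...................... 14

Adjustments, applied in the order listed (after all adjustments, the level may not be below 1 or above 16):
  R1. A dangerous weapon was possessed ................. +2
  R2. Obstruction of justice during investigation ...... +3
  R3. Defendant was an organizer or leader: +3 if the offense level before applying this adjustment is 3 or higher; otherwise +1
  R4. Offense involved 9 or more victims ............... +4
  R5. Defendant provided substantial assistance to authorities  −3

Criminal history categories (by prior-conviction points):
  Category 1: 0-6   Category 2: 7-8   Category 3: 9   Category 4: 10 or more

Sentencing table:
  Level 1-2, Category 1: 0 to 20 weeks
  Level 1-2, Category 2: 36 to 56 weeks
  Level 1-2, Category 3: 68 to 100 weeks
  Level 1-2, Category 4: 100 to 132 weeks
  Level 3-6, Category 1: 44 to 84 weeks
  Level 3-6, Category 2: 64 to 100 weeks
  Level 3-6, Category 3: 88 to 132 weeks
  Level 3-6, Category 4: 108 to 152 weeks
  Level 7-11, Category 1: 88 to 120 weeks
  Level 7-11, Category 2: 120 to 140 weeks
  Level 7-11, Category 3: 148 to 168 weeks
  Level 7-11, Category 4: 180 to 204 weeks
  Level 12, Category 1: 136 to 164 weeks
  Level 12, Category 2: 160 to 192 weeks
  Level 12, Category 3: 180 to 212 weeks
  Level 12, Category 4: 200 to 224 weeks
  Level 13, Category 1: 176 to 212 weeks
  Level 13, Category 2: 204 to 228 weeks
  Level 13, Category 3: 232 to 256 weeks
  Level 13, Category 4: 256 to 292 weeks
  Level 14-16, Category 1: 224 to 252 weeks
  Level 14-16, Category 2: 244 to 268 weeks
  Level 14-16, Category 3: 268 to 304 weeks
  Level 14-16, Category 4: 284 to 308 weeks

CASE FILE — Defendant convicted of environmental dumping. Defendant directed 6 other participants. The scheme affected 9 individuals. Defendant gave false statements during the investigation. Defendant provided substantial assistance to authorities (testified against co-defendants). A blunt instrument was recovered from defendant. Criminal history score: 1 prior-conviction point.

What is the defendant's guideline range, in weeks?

Base offense level for environmental dumping: 13.
R1 applies: 13 + 2 = 15.
R2 applies: 15 + 3 = 18.
R3 applies (level before this adjustment is 18 ≥ 3, so +3): 18 + 3 = 21.
R4 applies: 21 + 4 = 25.
R5 applies: 25 − 3 = 22.
Level 22 exceeds the maximum of 16; capped at 16.
Final offense level: 16.
Criminal history: 1 prior point → Category 1 (0-6).
Level 16 falls in the 14-16 band.
Grid: Level 14-16 × Category 1 = 224-252 weeks.

224-252 weeks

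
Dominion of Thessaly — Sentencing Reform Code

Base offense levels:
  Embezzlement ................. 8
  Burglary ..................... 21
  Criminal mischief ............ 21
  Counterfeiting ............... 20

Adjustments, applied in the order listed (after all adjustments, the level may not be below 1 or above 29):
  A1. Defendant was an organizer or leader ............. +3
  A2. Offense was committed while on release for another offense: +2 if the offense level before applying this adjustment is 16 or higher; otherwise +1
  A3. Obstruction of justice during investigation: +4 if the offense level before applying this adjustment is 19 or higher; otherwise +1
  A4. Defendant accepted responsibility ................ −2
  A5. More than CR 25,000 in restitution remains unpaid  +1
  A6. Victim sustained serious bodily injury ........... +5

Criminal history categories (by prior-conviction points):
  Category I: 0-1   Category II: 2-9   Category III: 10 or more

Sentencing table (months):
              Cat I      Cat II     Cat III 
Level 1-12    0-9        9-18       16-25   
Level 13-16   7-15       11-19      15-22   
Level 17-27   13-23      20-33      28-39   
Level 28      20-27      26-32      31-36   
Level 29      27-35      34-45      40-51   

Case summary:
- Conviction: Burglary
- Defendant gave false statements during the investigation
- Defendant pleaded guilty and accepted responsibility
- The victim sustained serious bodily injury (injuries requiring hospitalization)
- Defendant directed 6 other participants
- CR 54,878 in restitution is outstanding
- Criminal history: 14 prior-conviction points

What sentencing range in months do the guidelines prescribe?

Base offense level for burglary: 21.
A1 applies: 21 + 3 = 24.
A2 does not apply.
A3 applies (level before this adjustment is 24 ≥ 19, so +4): 24 + 4 = 28.
A4 applies: 28 − 2 = 26.
A5 applies: 26 + 1 = 27.
A6 applies: 27 + 5 = 32.
Level 32 exceeds the maximum of 29; capped at 29.
Final offense level: 29.
Criminal history: 14 prior points → Category III (10+).
Level 29 falls in the 29 band.
Grid: Level 29 × Category III = 40-51 months.

40-51 months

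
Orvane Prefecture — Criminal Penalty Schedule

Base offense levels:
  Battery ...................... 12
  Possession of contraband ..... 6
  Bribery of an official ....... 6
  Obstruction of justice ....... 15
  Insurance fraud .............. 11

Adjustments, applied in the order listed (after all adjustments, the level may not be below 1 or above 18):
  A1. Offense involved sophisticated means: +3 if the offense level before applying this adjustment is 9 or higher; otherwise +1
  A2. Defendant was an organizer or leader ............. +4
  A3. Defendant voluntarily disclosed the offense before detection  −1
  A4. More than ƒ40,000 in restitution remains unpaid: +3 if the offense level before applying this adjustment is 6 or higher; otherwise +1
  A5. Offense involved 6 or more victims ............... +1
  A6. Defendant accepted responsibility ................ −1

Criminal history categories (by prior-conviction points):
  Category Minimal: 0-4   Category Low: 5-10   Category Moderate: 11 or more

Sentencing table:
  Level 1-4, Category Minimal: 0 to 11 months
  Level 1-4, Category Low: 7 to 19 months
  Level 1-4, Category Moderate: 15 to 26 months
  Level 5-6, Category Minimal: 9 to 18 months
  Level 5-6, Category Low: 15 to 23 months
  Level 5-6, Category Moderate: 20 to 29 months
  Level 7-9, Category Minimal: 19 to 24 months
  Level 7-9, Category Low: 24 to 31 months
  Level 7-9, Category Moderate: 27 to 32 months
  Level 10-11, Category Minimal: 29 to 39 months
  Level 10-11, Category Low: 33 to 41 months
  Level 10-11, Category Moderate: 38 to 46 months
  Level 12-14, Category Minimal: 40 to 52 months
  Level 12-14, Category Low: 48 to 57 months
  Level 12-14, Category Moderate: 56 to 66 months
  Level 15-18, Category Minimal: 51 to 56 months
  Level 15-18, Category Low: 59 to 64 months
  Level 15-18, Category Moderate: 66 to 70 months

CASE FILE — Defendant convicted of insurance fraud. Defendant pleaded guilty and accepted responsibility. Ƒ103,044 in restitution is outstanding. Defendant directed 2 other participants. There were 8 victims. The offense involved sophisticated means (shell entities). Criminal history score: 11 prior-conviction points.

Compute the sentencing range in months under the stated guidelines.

66-70 months

Base offense level for insurance fraud: 11.
A1 applies (level before this adjustment is 11 ≥ 9, so +3): 11 + 3 = 14.
A2 applies: 14 + 4 = 18.
A4 applies (level before this adjustment is 18 ≥ 6, so +3): 18 + 3 = 21.
A5 applies: 21 + 1 = 22.
A6 applies: 22 − 1 = 21.
Level 21 exceeds the maximum of 18; capped at 18.
Final offense level: 18.
Criminal history: 11 prior points → Category Moderate (11+).
Level 18 falls in the 15-18 band.
Grid: Level 15-18 × Category Moderate = 66-70 months.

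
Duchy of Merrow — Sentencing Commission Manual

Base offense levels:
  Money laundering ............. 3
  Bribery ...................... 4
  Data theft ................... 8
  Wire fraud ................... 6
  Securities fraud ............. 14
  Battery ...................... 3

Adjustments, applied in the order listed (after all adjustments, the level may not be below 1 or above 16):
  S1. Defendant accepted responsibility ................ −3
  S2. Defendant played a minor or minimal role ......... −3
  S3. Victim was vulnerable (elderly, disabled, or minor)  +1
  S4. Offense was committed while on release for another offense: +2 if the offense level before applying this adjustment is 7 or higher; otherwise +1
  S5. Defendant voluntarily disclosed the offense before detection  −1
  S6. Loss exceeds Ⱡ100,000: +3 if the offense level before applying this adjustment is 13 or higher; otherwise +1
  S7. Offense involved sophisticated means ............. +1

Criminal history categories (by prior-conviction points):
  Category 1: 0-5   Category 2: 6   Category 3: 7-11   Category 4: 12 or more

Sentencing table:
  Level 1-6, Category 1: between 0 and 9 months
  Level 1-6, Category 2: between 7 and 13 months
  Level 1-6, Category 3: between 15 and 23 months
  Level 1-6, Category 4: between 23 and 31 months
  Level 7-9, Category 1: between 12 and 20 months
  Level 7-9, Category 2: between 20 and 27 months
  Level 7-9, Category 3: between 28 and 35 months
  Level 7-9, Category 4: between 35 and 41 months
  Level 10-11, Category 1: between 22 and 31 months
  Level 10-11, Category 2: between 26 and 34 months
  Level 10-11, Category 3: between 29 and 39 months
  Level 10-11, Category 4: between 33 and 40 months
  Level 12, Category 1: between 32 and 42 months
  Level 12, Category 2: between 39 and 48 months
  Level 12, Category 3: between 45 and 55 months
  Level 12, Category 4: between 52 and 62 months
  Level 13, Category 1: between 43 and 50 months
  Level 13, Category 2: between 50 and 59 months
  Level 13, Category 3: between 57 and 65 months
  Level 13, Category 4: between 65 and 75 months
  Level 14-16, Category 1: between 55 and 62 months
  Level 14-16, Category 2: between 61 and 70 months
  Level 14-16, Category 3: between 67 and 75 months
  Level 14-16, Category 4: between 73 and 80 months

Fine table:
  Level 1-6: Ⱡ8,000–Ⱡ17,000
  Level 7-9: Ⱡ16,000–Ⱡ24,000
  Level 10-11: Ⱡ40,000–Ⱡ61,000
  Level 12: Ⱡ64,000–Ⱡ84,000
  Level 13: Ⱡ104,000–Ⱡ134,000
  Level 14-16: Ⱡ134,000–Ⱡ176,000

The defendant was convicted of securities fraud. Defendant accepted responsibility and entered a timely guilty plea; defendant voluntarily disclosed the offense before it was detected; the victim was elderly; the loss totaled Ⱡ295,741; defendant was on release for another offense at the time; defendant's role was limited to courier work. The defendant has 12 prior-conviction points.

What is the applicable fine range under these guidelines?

Base offense level for securities fraud: 14.
S1 applies: 14 − 3 = 11.
S2 applies: 11 − 3 = 8.
S3 applies: 8 + 1 = 9.
S4 applies (level before this adjustment is 9 ≥ 7, so +2): 9 + 2 = 11.
S5 applies: 11 − 1 = 10.
S6 applies (level before this adjustment is 10 < 13, so +1): 10 + 1 = 11.
S7 does not apply.
Final offense level: 11.
Level 11 falls in the 10-11 band.
Fine table: Level 10-11 → Ⱡ40,000–Ⱡ61,000.

Ⱡ40,000–Ⱡ61,000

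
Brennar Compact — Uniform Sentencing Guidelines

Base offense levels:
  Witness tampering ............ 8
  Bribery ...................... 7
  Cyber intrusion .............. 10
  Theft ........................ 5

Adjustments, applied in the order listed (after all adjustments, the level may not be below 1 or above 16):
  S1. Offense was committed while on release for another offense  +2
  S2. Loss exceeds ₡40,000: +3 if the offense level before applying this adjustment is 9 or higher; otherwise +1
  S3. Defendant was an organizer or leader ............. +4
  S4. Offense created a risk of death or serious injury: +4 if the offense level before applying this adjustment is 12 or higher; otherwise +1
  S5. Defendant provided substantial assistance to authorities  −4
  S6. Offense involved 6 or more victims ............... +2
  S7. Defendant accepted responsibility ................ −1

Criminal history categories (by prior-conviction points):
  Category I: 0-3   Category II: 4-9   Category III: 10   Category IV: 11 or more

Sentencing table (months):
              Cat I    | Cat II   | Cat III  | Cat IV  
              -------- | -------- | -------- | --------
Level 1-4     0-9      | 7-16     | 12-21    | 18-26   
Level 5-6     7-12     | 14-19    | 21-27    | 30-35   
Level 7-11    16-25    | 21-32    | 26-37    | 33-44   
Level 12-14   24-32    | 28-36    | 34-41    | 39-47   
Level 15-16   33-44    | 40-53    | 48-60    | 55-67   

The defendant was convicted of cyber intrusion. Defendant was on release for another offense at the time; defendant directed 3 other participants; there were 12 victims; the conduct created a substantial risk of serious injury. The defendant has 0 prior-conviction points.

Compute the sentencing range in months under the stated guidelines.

33-44 months

Base offense level for cyber intrusion: 10.
S1 applies: 10 + 2 = 12.
S2 does not apply.
S3 applies: 12 + 4 = 16.
S4 applies (level before this adjustment is 16 ≥ 12, so +4): 16 + 4 = 20.
S5 does not apply.
S6 applies: 20 + 2 = 22.
S7 does not apply.
Level 22 exceeds the maximum of 16; capped at 16.
Final offense level: 16.
Criminal history: 0 prior points → Category I (0-3).
Level 16 falls in the 15-16 band.
Grid: Level 15-16 × Category I = 33-44 months.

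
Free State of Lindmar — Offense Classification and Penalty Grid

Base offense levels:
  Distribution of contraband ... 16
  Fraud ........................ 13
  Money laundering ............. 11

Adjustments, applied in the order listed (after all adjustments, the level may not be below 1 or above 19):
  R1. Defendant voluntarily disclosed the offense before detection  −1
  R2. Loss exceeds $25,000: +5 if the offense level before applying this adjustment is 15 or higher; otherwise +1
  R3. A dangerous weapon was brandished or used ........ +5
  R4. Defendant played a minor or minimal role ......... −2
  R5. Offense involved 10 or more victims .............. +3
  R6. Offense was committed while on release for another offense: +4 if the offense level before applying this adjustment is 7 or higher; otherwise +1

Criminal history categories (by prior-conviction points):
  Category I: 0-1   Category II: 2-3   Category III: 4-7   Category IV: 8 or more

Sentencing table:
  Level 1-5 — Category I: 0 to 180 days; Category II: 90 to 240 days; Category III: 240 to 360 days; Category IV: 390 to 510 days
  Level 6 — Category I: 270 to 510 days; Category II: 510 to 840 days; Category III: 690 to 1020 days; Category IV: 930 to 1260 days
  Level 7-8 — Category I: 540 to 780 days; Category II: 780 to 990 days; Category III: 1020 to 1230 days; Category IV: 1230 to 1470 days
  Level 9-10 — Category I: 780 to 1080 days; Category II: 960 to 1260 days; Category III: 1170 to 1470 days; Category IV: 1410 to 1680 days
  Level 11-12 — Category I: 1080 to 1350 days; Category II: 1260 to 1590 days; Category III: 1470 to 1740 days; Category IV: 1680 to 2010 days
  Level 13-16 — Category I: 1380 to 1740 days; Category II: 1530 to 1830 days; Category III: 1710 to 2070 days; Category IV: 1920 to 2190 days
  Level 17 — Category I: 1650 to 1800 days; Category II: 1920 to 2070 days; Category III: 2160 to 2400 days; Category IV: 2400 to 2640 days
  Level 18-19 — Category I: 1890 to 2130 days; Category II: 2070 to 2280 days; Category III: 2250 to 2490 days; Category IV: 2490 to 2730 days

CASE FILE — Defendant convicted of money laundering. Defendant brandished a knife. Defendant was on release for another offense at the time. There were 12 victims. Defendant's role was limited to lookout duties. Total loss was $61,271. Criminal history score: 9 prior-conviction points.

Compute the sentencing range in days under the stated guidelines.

Base offense level for money laundering: 11.
R1 does not apply.
R2 applies (level before this adjustment is 11 < 15, so +1): 11 + 1 = 12.
R3 applies: 12 + 5 = 17.
R4 applies: 17 − 2 = 15.
R5 applies: 15 + 3 = 18.
R6 applies (level before this adjustment is 18 ≥ 7, so +4): 18 + 4 = 22.
Level 22 exceeds the maximum of 19; capped at 19.
Final offense level: 19.
Criminal history: 9 prior points → Category IV (8+).
Level 19 falls in the 18-19 band.
Grid: Level 18-19 × Category IV = 2490-2730 days.

2490-2730 days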